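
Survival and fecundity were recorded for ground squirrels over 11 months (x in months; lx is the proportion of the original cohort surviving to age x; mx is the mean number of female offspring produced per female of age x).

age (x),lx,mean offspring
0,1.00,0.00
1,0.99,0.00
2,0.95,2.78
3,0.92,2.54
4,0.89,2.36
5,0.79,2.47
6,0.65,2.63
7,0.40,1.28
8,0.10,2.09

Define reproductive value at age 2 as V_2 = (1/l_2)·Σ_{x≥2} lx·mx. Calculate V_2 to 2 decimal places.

lx·mx for x ≥ 2: 2.641, 2.3368, 2.1004, 1.9513, 1.7095, 0.512, 0.209 → sum = 11.46
V_2 = 11.46 / l_2 = 11.46 / 0.95 = 12.063158… → 12.06

12.06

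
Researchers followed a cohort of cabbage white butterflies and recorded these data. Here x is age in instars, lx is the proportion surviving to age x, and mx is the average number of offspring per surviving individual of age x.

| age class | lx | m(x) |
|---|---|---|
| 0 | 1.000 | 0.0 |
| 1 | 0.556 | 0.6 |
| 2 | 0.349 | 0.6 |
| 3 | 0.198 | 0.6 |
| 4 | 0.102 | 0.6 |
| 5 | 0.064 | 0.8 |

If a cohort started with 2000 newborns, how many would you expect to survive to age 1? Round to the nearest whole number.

Expected survivors = N0 · l_1 = 2000 × 0.556 = 1112 → 1112

1112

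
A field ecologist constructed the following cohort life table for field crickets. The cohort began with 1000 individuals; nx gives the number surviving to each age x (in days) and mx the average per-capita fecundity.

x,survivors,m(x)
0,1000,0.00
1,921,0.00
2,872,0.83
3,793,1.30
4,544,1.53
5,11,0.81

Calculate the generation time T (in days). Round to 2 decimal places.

3.05

lx = nx/n0 = nx/1000: 1, 0.921, 0.872, 0.793, 0.544, 0.011
lx·mx: 0, 0, 0.72376, 1.0309, 0.83232, 0.00891 → R0 = 2.59589
x·lx·mx: 0, 0, 1.44752, 3.0927, 3.32928, 0.04455 → Σ = 7.91405
T = 7.91405 / 2.59589 = 3.048685… → 3.05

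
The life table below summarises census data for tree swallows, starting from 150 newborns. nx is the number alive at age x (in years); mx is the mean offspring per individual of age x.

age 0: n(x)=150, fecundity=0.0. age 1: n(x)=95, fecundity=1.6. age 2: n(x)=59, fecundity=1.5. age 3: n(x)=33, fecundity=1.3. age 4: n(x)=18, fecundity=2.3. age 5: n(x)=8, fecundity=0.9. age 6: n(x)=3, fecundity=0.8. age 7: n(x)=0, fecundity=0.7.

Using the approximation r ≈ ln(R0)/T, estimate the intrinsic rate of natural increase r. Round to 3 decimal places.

lx = nx/n0 = nx/150: 1, 0.63333…, 0.39333…, 0.22, 0.12, 0.05333…, 0.02, 0
R0 = Σ lx·mx = 0 + 1.01333… + 0.59… + 0.286 + 0.276 + 0.048… + 0.016 + 0 = 2.229333…
Σ x·lx·mx = 4.491333…; T = 4.491333…/2.229333… = 2.01465…
r ≈ ln(R0)/T = ln(2.229333…)/2.01465… = 0.39794… → 0.398

0.398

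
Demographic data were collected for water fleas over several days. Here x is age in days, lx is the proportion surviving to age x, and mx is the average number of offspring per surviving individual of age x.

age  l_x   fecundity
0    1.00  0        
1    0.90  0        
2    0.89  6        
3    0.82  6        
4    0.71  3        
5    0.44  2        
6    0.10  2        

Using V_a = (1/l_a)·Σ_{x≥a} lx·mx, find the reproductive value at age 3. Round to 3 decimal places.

lx·mx for x ≥ 3: 4.92, 2.13, 0.88, 0.2 → sum = 8.13
V_3 = 8.13 / l_3 = 8.13 / 0.82 = 9.914634… → 9.915

9.915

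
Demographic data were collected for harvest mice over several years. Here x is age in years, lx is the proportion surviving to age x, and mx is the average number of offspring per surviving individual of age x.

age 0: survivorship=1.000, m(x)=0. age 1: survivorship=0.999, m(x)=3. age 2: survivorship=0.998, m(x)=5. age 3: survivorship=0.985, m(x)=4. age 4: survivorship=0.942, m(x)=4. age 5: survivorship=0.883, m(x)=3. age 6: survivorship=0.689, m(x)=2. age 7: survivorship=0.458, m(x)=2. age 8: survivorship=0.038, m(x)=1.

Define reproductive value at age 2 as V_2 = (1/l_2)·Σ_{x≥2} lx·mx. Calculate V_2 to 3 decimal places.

17.714

lx·mx for x ≥ 2: 4.99, 3.94, 3.768, 2.649, 1.378, 0.916, 0.038 → sum = 17.679
V_2 = 17.679 / l_2 = 17.679 / 0.998 = 17.714429… → 17.714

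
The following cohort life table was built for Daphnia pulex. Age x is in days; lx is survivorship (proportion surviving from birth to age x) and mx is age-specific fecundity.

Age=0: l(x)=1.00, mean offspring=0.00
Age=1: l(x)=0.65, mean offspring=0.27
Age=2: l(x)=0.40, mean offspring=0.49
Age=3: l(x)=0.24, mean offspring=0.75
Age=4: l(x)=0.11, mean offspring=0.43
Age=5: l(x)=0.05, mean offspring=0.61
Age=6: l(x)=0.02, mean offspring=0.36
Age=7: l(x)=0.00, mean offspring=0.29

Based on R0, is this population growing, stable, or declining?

R0 = Σ lx·mx = 0 + 0.1755 + 0.196 + 0.18 + 0.0473 + 0.0305 + 0.0072 + 0 = 0.6365
R0 < 1, so the population is declining.

declining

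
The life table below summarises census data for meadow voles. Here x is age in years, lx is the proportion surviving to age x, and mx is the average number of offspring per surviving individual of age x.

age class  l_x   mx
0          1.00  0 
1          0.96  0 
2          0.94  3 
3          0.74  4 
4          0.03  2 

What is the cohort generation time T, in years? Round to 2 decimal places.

lx·mx: 0, 0, 2.82, 2.96, 0.06 → R0 = 5.84
x·lx·mx: 0, 0, 5.64, 8.88, 0.24 → Σ = 14.76
T = 14.76 / 5.84 = 2.527397… → 2.53

2.53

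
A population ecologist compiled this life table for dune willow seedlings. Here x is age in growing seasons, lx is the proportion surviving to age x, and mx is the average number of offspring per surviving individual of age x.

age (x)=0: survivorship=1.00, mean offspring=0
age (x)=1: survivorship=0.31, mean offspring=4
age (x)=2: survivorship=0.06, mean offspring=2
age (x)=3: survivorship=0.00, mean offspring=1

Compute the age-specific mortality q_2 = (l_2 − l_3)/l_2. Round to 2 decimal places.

1.00

q_2 = (l_2 − l_3) / l_2 = (0.06 − 0) / 0.06
     = 0.06 / 0.06 = 1 → 1.00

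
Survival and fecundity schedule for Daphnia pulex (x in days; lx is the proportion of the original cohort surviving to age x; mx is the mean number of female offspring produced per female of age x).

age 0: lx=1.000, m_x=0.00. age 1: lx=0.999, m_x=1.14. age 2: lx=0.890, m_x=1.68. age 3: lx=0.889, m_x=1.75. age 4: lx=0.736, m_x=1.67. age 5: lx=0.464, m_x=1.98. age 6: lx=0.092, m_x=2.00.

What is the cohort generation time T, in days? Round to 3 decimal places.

lx·mx: 0, 1.13886, 1.4952, 1.55575, 1.22912, 0.91872, 0.184 → R0 = 6.52165
x·lx·mx: 0, 1.13886, 2.9904, 4.66725, 4.91648, 4.5936, 1.104 → Σ = 19.41059
T = 19.41059 / 6.52165 = 2.976331… → 2.976

2.976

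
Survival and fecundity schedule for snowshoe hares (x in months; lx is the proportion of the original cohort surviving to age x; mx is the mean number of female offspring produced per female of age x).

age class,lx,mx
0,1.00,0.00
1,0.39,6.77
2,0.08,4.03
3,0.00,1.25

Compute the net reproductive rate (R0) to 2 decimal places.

lx·mx by age: 0, 2.6403, 0.3224, 0
R0 = Σ lx·mx = 2.9627 → 2.96

2.96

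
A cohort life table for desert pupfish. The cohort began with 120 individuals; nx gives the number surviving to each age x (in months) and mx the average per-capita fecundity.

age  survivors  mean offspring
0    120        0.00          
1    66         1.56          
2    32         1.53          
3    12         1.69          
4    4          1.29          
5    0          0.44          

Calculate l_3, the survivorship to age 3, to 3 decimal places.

l_3 = n_3/n_0 = 12/120 = 0.1 → 0.100

0.100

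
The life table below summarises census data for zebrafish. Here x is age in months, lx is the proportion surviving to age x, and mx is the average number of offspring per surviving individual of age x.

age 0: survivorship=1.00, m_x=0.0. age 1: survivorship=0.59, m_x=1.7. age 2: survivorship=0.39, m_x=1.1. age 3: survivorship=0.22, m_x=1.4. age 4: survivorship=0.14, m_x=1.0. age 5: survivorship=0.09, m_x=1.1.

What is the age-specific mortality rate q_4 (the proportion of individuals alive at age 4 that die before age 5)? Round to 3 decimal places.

q_4 = (l_4 − l_5) / l_4 = (0.14 − 0.09) / 0.14
     = 0.05 / 0.14 = 0.357143… → 0.357

0.357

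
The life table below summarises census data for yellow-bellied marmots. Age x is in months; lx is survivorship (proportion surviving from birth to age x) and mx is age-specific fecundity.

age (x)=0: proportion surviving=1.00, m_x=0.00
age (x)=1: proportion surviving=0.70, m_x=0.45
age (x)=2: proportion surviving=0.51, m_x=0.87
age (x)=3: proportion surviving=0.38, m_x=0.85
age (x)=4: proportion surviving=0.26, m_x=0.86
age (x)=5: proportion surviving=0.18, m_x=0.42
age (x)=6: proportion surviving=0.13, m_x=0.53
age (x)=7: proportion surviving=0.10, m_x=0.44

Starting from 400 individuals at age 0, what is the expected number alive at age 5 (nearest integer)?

Expected survivors = N0 · l_5 = 400 × 0.18 = 72 → 72

72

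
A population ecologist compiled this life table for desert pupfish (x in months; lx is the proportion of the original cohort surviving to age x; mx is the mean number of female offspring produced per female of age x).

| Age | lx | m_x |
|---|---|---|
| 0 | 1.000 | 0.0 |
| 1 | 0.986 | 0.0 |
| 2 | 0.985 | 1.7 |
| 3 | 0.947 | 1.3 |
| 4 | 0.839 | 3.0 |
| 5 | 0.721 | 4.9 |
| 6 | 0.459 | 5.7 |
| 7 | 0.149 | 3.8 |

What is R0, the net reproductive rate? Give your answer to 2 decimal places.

12.14

lx·mx by age: 0, 0, 1.6745, 1.2311, 2.517, 3.5329, 2.6163, 0.5662
R0 = Σ lx·mx = 12.138 → 12.14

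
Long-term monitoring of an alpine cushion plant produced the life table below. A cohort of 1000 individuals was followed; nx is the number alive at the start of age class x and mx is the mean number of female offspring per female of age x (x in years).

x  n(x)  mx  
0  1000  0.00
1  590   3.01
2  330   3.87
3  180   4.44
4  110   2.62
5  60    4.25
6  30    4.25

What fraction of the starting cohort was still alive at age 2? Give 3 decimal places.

0.330

l_2 = n_2/n_0 = 330/1000 = 0.33 → 0.330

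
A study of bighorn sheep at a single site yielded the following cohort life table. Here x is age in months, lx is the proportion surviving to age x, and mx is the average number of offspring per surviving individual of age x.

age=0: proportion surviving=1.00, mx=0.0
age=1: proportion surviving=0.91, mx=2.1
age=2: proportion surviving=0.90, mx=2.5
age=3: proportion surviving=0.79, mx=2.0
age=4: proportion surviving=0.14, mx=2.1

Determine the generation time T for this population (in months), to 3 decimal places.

lx·mx: 0, 1.911, 2.25, 1.58, 0.294 → R0 = 6.035
x·lx·mx: 0, 1.911, 4.5, 4.74, 1.176 → Σ = 12.327
T = 12.327 / 6.035 = 2.042585… → 2.043

2.043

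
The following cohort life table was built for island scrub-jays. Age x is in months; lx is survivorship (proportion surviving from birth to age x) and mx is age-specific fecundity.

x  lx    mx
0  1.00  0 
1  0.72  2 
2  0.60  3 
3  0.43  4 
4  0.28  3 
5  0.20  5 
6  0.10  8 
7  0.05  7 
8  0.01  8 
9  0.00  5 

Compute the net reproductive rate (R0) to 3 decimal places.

lx·mx by age: 0, 1.44, 1.8, 1.72, 0.84, 1, 0.8, 0.35, 0.08, 0
R0 = Σ lx·mx = 8.03 → 8.030

8.030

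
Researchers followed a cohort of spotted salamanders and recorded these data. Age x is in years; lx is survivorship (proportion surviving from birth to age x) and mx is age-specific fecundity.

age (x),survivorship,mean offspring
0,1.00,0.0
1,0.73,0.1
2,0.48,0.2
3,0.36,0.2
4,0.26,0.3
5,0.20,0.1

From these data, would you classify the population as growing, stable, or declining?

R0 = Σ lx·mx = 0 + 0.073 + 0.096 + 0.072 + 0.078 + 0.02 = 0.339
R0 < 1, so the population is declining.

declining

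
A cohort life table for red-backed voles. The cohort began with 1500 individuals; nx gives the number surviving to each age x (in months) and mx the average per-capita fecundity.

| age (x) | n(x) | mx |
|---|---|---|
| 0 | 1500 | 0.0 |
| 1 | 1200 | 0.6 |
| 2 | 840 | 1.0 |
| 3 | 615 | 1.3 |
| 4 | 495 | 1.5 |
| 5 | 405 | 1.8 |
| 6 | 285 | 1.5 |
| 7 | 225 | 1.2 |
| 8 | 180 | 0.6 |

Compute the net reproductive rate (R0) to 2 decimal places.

3.09

lx = nx/n0 = nx/1500: 1, 0.8, 0.56, 0.41, 0.33, 0.27, 0.19, 0.15, 0.12
lx·mx by age: 0, 0.48, 0.56, 0.533, 0.495, 0.486, 0.285, 0.18, 0.072
R0 = Σ lx·mx = 3.091 → 3.09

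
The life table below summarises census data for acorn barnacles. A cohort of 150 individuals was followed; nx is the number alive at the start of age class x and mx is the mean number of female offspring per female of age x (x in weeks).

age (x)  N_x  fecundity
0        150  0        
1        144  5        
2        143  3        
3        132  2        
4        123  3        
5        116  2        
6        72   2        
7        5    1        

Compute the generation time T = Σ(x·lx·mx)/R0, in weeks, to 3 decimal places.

lx = nx/n0 = nx/150: 1, 0.96, 0.95333…, 0.88, 0.82, 0.77333…, 0.48, 0.03333…
lx·mx: 0, 4.8, 2.86…, 1.76, 2.46, 1.546667…, 0.96, 0.033333… → R0 = 14.42…
x·lx·mx: 0, 4.8, 5.72…, 5.28, 9.84, 7.733333…, 5.76, 0.233333… → Σ = 39.366667…
T = 39.366667… / 14.42… = 2.730005… → 2.730

2.730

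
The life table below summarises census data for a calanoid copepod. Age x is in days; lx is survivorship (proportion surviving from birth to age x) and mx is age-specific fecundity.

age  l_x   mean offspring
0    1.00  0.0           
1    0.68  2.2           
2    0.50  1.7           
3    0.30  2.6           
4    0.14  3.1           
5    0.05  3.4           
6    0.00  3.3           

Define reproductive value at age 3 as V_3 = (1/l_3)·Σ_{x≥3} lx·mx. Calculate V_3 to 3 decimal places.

4.613

lx·mx for x ≥ 3: 0.78, 0.434, 0.17, 0 → sum = 1.384
V_3 = 1.384 / l_3 = 1.384 / 0.3 = 4.613333… → 4.613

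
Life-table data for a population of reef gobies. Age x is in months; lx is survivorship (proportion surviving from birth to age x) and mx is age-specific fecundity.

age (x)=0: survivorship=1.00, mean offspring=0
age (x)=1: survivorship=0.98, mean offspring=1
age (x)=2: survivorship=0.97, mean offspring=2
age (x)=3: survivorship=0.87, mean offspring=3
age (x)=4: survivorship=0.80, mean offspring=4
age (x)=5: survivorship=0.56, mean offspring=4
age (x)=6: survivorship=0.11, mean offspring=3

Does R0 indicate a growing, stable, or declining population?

R0 = Σ lx·mx = 0 + 0.98 + 1.94 + 2.61 + 3.2 + 2.24 + 0.33 = 11.3
R0 > 1, so the population is growing.

growing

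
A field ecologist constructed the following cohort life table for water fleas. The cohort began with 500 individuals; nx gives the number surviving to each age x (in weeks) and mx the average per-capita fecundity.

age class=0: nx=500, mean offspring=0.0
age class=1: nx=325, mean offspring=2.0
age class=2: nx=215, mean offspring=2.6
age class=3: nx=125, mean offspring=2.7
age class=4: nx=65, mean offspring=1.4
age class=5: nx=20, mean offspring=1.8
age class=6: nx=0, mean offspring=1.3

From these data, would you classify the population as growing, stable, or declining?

growing

lx = nx/n0 = nx/500: 1, 0.65, 0.43, 0.25, 0.13, 0.04, 0
R0 = Σ lx·mx = 0 + 1.3 + 1.118 + 0.675 + 0.182 + 0.072 + 0 = 3.347
R0 > 1, so the population is growing.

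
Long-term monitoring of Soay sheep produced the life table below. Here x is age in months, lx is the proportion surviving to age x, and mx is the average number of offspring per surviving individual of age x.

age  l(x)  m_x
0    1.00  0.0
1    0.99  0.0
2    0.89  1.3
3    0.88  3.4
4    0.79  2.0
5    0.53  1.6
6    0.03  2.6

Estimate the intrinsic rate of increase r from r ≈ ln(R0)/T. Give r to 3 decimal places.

0.565

R0 = Σ lx·mx = 0 + 0 + 1.157 + 2.992 + 1.58 + 0.848 + 0.078 = 6.655
Σ x·lx·mx = 22.318; T = 22.318/6.655 = 3.35357…
r ≈ ln(R0)/T = ln(6.655)/3.35357… = 0.56518… → 0.565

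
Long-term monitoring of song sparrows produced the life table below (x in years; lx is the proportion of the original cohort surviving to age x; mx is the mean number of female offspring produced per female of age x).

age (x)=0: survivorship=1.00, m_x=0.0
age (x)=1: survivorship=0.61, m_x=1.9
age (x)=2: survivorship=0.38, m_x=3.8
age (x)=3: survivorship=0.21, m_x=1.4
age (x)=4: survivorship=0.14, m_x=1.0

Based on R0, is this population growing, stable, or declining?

R0 = Σ lx·mx = 0 + 1.159 + 1.444 + 0.294 + 0.14 = 3.037
R0 > 1, so the population is growing.

growing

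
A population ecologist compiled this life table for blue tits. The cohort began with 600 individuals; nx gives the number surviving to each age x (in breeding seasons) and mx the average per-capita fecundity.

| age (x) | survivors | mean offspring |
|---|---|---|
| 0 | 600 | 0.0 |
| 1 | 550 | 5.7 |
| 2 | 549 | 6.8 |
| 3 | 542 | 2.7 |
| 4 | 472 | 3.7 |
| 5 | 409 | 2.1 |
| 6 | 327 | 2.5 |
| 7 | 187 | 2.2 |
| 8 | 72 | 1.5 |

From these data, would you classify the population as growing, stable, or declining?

lx = nx/n0 = nx/600: 1, 0.91667…, 0.915, 0.90333…, 0.78667…, 0.68167…, 0.545, 0.31167…, 0.12
R0 = Σ lx·mx = 0 + 5.225… + 6.222 + 2.439… + 2.910667… + 1.4315… + 1.3625 + 0.685667… + 0.18 = 20.456333…
R0 > 1, so the population is growing.

growing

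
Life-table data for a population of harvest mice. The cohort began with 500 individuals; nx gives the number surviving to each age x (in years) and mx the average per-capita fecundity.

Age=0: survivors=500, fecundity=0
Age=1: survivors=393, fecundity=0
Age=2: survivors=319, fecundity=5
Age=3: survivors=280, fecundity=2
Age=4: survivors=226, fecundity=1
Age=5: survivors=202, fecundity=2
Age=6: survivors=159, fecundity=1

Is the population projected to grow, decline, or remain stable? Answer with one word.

growing

lx = nx/n0 = nx/500: 1, 0.786, 0.638, 0.56, 0.452, 0.404, 0.318
R0 = Σ lx·mx = 0 + 0 + 3.19 + 1.12 + 0.452 + 0.808 + 0.318 = 5.888
R0 > 1, so the population is growing.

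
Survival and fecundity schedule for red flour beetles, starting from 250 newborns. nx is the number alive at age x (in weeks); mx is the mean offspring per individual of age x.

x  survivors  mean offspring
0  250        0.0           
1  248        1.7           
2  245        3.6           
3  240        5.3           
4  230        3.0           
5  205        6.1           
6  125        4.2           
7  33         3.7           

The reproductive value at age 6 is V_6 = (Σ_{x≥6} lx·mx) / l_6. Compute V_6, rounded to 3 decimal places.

lx = nx/n0 = nx/250: 1, 0.992, 0.98, 0.96, 0.92, 0.82, 0.5, 0.132
lx·mx for x ≥ 6: 2.1, 0.4884 → sum = 2.5884
V_6 = 2.5884 / l_6 = 2.5884 / 0.5 = 5.1768 → 5.177

5.177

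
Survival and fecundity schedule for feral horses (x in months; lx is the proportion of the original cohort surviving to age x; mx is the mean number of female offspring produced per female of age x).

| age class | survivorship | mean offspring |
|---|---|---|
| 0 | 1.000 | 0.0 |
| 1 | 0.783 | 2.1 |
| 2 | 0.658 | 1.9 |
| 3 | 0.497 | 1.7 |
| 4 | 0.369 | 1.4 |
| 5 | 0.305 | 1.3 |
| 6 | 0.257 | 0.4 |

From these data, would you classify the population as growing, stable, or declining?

R0 = Σ lx·mx = 0 + 1.6443 + 1.2502 + 0.8449 + 0.5166 + 0.3965 + 0.1028 = 4.7553
R0 > 1, so the population is growing.

growing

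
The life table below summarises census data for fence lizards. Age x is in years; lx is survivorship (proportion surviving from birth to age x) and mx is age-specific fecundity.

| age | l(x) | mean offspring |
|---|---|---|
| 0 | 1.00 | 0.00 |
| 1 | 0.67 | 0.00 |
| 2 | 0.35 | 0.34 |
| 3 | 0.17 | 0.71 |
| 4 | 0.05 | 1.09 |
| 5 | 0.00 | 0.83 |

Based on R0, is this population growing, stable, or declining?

R0 = Σ lx·mx = 0 + 0 + 0.119 + 0.1207 + 0.0545 + 0 = 0.2942
R0 < 1, so the population is declining.

declining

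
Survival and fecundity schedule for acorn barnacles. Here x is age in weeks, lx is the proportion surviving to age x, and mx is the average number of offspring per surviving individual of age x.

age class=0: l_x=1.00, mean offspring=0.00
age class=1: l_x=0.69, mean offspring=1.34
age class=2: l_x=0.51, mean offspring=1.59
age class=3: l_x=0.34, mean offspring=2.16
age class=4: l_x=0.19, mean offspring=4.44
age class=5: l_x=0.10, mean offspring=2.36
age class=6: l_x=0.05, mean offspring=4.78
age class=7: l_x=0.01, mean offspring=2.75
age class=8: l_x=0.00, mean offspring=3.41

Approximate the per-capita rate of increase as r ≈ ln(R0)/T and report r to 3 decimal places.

R0 = Σ lx·mx = 0 + 0.9246 + 0.8109 + 0.7344 + 0.8436 + 0.236 + 0.239 + 0.0275 + 0 = 3.816
Σ x·lx·mx = 10.9305; T = 10.9305/3.816 = 2.86439…
r ≈ ln(R0)/T = ln(3.816)/2.86439… = 0.46754… → 0.468

0.468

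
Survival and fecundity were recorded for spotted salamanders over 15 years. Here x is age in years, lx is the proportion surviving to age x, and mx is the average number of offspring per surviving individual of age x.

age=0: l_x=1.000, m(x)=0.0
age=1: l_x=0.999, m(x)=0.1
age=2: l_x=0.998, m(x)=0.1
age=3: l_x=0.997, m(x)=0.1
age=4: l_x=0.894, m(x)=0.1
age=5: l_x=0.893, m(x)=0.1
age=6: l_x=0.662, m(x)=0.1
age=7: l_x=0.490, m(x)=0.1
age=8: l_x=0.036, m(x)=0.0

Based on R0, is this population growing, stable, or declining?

declining

R0 = Σ lx·mx = 0 + 0.0999 + 0.0998 + 0.0997 + 0.0894 + 0.0893 + 0.0662 + 0.049 + 0 = 0.5933
R0 < 1, so the population is declining.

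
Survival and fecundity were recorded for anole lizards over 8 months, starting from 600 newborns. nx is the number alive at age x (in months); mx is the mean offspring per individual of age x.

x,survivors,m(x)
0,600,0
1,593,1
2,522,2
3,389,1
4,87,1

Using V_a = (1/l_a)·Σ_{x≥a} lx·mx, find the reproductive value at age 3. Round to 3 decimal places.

1.224

lx = nx/n0 = nx/600: 1, 0.98833…, 0.87, 0.64833…, 0.145
lx·mx for x ≥ 3: 0.648333…, 0.145 → sum = 0.793333…
V_3 = 0.793333… / l_3 = 0.793333… / 0.648333… = 1.22365… → 1.224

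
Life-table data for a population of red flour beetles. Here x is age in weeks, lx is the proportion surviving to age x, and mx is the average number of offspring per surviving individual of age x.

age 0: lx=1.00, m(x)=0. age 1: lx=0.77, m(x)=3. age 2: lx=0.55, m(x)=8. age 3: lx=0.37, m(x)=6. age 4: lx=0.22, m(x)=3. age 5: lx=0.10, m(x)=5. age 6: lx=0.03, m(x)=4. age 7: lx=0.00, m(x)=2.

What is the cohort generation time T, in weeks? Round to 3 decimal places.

lx·mx: 0, 2.31, 4.4, 2.22, 0.66, 0.5, 0.12, 0 → R0 = 10.21
x·lx·mx: 0, 2.31, 8.8, 6.66, 2.64, 2.5, 0.72, 0 → Σ = 23.63
T = 23.63 / 10.21 = 2.314398… → 2.314

2.314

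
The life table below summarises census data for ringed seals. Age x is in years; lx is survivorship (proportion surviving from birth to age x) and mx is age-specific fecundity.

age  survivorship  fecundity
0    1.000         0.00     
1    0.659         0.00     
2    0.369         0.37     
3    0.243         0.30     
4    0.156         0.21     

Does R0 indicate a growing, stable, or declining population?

declining

R0 = Σ lx·mx = 0 + 0 + 0.13653 + 0.0729 + 0.03276 = 0.24219
R0 < 1, so the population is declining.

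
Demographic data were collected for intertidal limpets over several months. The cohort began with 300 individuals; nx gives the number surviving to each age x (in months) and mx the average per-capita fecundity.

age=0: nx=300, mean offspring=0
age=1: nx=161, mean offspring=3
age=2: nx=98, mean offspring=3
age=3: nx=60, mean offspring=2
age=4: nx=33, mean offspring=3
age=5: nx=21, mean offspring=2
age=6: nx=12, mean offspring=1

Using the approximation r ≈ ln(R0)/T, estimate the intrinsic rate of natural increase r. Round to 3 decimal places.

lx = nx/n0 = nx/300: 1, 0.53667…, 0.32667…, 0.2, 0.11, 0.07, 0.04
R0 = Σ lx·mx = 0 + 1.61… + 0.98… + 0.4 + 0.33 + 0.14 + 0.04 = 3.5…
Σ x·lx·mx = 7.03…; T = 7.03…/3.5… = 2.00857…
r ≈ ln(R0)/T = ln(3.5…)/2.00857… = 0.62371… → 0.624

0.624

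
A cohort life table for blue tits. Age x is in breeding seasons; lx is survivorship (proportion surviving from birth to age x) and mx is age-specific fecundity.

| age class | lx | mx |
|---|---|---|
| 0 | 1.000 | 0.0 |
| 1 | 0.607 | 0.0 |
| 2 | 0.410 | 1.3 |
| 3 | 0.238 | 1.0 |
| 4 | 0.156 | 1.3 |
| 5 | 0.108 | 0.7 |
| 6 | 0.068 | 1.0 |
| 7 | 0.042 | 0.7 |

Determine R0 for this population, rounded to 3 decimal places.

1.147

lx·mx by age: 0, 0, 0.533, 0.238, 0.2028, 0.0756, 0.068, 0.0294
R0 = Σ lx·mx = 1.1468 → 1.147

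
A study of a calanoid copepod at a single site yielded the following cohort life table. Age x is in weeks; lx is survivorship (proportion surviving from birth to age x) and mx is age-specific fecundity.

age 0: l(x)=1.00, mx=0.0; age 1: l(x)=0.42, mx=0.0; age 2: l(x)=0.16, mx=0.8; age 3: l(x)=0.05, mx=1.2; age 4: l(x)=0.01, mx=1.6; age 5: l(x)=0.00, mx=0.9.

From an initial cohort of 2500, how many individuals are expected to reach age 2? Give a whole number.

400

Expected survivors = N0 · l_2 = 2500 × 0.16 = 400 → 400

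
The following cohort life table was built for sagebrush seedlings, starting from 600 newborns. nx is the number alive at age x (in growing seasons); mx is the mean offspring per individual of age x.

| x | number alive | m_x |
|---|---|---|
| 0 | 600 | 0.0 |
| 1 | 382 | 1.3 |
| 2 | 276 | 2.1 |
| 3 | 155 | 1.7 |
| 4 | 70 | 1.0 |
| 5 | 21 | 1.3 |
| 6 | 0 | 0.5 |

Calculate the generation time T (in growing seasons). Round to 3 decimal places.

lx = nx/n0 = nx/600: 1, 0.63667…, 0.46, 0.25833…, 0.11667…, 0.035, 0
lx·mx: 0, 0.827667…, 0.966, 0.439167…, 0.116667…, 0.0455, 0 → R0 = 2.395…
x·lx·mx: 0, 0.827667…, 1.932, 1.3175…, 0.466667…, 0.2275, 0 → Σ = 4.771333…
T = 4.771333… / 2.395… = 1.992206… → 1.992

1.992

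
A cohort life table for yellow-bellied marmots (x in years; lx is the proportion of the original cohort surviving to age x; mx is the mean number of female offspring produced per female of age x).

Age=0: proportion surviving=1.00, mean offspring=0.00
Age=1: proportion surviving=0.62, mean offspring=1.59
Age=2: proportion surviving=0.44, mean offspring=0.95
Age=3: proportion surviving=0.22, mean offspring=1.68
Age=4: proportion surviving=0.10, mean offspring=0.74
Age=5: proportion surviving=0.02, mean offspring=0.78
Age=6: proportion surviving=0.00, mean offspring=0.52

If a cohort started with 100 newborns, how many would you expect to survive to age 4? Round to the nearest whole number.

Expected survivors = N0 · l_4 = 100 × 0.10 = 10 → 10

10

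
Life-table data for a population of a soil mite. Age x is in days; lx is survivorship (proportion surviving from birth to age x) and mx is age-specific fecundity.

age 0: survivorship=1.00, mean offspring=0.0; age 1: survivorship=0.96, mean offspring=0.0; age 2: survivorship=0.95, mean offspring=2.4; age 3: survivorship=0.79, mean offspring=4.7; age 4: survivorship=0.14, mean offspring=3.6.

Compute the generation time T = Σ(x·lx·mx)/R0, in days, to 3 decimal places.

2.727

lx·mx: 0, 0, 2.28, 3.713, 0.504 → R0 = 6.497
x·lx·mx: 0, 0, 4.56, 11.139, 2.016 → Σ = 17.715
T = 17.715 / 6.497 = 2.726643… → 2.727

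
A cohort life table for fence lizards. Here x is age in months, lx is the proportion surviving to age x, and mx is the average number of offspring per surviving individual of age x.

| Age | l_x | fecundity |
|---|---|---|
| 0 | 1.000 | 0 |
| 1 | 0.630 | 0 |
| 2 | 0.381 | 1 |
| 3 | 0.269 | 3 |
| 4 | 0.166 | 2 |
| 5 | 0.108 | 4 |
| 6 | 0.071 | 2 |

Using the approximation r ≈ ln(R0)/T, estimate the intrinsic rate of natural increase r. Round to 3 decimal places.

R0 = Σ lx·mx = 0 + 0 + 0.381 + 0.807 + 0.332 + 0.432 + 0.142 = 2.094
Σ x·lx·mx = 7.523; T = 7.523/2.094 = 3.59265…
r ≈ ln(R0)/T = ln(2.094)/3.59265… = 0.20572… → 0.206

0.206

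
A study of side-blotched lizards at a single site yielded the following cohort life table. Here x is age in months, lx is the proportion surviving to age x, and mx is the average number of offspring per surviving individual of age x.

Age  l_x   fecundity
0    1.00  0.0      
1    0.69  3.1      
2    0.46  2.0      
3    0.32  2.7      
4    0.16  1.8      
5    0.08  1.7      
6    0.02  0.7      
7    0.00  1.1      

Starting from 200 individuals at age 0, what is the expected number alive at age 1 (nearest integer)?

Expected survivors = N0 · l_1 = 200 × 0.69 = 138 → 138

138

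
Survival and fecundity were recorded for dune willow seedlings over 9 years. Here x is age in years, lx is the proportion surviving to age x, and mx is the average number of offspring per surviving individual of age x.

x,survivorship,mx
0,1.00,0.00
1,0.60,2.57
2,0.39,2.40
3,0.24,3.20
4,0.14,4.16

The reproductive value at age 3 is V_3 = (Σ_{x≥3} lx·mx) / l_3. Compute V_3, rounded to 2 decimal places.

5.63

lx·mx for x ≥ 3: 0.768, 0.5824 → sum = 1.3504
V_3 = 1.3504 / l_3 = 1.3504 / 0.24 = 5.626667… → 5.63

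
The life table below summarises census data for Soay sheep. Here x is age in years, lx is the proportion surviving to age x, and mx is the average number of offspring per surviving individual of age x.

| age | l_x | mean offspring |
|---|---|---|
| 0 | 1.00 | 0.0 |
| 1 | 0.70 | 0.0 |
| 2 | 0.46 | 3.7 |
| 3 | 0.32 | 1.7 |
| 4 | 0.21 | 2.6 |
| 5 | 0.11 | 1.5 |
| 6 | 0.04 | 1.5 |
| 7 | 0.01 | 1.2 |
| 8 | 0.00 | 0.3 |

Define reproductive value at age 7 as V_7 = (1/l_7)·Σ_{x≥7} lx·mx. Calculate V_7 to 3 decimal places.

1.200

lx·mx for x ≥ 7: 0.012, 0 → sum = 0.012
V_7 = 0.012 / l_7 = 0.012 / 0.01 = 1.2 → 1.200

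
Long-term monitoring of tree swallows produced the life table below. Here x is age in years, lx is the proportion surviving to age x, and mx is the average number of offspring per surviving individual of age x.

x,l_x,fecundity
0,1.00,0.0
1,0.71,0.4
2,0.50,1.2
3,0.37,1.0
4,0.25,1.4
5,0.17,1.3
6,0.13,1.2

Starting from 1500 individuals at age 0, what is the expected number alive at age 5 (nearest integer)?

Expected survivors = N0 · l_5 = 1500 × 0.17 = 255 → 255

255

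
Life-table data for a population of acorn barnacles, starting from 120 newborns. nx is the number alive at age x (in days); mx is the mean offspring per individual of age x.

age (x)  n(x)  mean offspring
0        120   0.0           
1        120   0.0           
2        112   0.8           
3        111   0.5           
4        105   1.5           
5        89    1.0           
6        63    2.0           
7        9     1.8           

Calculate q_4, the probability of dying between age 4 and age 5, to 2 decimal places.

0.15

lx = nx/n0 = nx/120: 1, 1, 0.93333…, 0.925, 0.875, 0.74167…, 0.525, 0.075
q_4 = (l_4 − l_5) / l_4 = (0.875 − 0.741667…) / 0.875
     = 0.133333… / 0.875 = 0.152381… → 0.15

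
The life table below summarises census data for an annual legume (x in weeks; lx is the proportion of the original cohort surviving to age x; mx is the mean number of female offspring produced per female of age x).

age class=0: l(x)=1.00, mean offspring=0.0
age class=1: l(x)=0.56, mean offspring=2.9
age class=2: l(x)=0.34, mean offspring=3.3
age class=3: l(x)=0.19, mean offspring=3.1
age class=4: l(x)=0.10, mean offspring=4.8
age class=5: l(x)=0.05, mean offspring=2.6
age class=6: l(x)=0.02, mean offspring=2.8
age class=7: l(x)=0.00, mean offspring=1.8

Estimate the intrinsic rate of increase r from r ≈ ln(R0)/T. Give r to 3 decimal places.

0.650

R0 = Σ lx·mx = 0 + 1.624 + 1.122 + 0.589 + 0.48 + 0.13 + 0.056 + 0 = 4.001
Σ x·lx·mx = 8.541; T = 8.541/4.001 = 2.13472…
r ≈ ln(R0)/T = ln(4.001)/2.13472… = 0.64952… → 0.650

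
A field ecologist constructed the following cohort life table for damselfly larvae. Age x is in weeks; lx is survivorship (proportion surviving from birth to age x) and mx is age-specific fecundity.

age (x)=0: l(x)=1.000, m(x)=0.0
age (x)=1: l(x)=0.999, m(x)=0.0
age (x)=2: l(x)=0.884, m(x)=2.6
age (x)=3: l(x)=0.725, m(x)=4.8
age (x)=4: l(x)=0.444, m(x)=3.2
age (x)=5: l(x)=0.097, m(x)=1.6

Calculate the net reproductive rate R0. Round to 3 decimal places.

7.354

lx·mx by age: 0, 0, 2.2984, 3.48, 1.4208, 0.1552
R0 = Σ lx·mx = 7.3544 → 7.354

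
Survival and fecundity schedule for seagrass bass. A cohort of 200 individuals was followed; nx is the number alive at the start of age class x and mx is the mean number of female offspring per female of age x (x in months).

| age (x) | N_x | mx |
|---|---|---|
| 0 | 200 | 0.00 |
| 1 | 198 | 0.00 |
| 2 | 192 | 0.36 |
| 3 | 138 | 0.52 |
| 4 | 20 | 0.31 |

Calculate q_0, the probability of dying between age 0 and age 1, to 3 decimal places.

lx = nx/n0 = nx/200: 1, 0.99, 0.96, 0.69, 0.1
q_0 = (l_0 − l_1) / l_0 = (1 − 0.99) / 1
     = 0.01 / 1 = 0.01 → 0.010

0.010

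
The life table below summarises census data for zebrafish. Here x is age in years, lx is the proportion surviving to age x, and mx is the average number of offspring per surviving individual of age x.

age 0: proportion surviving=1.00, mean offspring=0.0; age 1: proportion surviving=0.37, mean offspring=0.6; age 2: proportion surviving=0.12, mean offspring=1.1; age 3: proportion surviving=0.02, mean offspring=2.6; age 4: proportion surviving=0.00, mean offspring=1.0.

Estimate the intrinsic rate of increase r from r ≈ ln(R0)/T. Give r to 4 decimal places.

R0 = Σ lx·mx = 0 + 0.222 + 0.132 + 0.052 + 0 = 0.406
Σ x·lx·mx = 0.642; T = 0.642/0.406 = 1.58128…
r ≈ ln(R0)/T = ln(0.406)/1.58128… = -0.570046… → -0.5700

-0.5700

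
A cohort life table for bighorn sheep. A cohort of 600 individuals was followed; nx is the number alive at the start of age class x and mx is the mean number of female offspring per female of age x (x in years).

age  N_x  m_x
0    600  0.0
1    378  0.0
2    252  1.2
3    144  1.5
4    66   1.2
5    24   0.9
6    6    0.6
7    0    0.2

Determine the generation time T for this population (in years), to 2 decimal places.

2.73

lx = nx/n0 = nx/600: 1, 0.63, 0.42, 0.24, 0.11, 0.04, 0.01, 0
lx·mx: 0, 0, 0.504, 0.36, 0.132, 0.036, 0.006, 0 → R0 = 1.038
x·lx·mx: 0, 0, 1.008, 1.08, 0.528, 0.18, 0.036, 0 → Σ = 2.832
T = 2.832 / 1.038 = 2.728324… → 2.73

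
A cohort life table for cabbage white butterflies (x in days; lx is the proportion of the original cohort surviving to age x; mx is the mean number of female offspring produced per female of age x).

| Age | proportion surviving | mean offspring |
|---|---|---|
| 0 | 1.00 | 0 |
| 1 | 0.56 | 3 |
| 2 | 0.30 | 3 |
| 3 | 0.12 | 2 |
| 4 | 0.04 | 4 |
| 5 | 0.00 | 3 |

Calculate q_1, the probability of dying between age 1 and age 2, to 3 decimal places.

q_1 = (l_1 − l_2) / l_1 = (0.56 − 0.3) / 0.56
     = 0.26 / 0.56 = 0.464286… → 0.464

0.464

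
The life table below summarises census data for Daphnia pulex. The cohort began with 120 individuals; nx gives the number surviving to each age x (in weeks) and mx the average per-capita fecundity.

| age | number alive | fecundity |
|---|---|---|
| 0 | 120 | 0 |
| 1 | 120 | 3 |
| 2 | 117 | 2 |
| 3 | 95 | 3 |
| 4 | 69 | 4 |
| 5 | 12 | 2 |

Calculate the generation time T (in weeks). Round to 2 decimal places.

2.47

lx = nx/n0 = nx/120: 1, 1, 0.975, 0.79167…, 0.575, 0.1
lx·mx: 0, 3, 1.95, 2.375…, 2.3, 0.2 → R0 = 9.825…
x·lx·mx: 0, 3, 3.9, 7.125…, 9.2, 1 → Σ = 24.225…
T = 24.225… / 9.825… = 2.465649… → 2.47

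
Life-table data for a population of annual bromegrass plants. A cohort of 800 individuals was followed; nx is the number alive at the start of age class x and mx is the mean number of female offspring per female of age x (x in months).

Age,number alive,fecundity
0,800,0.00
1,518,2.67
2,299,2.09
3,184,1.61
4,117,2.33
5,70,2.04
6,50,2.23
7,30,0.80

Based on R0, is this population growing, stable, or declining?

growing

lx = nx/n0 = nx/800: 1, 0.6475, 0.37375, 0.23, 0.14625, 0.0875, 0.0625, 0.0375
R0 = Σ lx·mx = 0 + 1.728825 + 0.781138… + 0.3703 + 0.340763… + 0.1785 + 0.139375 + 0.03 = 3.5689…
R0 > 1, so the population is growing.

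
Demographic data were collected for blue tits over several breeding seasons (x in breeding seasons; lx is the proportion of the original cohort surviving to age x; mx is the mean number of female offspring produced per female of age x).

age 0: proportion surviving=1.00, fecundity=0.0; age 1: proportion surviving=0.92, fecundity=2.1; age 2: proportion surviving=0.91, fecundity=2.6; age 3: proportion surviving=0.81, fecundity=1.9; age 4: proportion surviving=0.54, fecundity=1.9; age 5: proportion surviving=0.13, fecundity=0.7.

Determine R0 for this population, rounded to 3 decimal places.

6.954

lx·mx by age: 0, 1.932, 2.366, 1.539, 1.026, 0.091
R0 = Σ lx·mx = 6.954 → 6.954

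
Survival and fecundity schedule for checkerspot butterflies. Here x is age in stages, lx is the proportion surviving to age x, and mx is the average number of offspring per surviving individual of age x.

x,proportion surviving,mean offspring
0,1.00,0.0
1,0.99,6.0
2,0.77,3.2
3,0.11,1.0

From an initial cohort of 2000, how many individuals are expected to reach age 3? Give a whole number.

220

Expected survivors = N0 · l_3 = 2000 × 0.11 = 220 → 220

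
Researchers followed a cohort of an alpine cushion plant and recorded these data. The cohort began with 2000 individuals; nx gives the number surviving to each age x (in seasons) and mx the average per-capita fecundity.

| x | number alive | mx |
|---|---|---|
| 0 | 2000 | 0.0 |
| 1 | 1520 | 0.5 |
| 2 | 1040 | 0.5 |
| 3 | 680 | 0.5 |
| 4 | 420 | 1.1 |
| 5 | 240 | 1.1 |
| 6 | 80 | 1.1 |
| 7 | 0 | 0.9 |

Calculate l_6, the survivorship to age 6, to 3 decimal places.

l_6 = n_6/n_0 = 80/2000 = 0.04 → 0.040

0.040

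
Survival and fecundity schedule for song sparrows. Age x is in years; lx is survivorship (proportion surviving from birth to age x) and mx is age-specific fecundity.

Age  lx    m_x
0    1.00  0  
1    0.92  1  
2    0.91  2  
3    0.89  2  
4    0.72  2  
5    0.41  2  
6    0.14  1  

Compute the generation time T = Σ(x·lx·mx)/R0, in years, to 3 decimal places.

lx·mx: 0, 0.92, 1.82, 1.78, 1.44, 0.82, 0.14 → R0 = 6.92
x·lx·mx: 0, 0.92, 3.64, 5.34, 5.76, 4.1, 0.84 → Σ = 20.6
T = 20.6 / 6.92 = 2.976879… → 2.977

2.977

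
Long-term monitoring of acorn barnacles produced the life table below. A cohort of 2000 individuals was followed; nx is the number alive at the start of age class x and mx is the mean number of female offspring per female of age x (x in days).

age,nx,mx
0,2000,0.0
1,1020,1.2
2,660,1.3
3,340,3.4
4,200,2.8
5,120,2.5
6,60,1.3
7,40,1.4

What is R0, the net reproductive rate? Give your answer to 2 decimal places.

2.12

lx = nx/n0 = nx/2000: 1, 0.51, 0.33, 0.17, 0.1, 0.06, 0.03, 0.02
lx·mx by age: 0, 0.612, 0.429, 0.578, 0.28, 0.15, 0.039, 0.028
R0 = Σ lx·mx = 2.116 → 2.12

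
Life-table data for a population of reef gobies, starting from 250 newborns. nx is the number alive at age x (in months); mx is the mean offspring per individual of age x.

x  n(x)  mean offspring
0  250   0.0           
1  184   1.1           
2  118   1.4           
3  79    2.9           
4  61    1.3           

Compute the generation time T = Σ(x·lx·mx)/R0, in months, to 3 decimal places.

2.274

lx = nx/n0 = nx/250: 1, 0.736, 0.472, 0.316, 0.244
lx·mx: 0, 0.8096, 0.6608, 0.9164, 0.3172 → R0 = 2.704
x·lx·mx: 0, 0.8096, 1.3216, 2.7492, 1.2688 → Σ = 6.1492
T = 6.1492 / 2.704 = 2.274112… → 2.274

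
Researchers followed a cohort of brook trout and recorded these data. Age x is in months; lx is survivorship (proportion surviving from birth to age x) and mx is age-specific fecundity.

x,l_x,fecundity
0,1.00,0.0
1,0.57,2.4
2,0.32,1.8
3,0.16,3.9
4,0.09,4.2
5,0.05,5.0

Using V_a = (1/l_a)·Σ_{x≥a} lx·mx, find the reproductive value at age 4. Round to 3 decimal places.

lx·mx for x ≥ 4: 0.378, 0.25 → sum = 0.628
V_4 = 0.628 / l_4 = 0.628 / 0.09 = 6.977778… → 6.978

6.978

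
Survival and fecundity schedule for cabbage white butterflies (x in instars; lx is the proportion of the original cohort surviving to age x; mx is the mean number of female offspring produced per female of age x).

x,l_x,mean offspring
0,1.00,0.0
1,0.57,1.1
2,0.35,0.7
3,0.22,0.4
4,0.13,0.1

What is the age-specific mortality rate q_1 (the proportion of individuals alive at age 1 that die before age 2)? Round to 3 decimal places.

q_1 = (l_1 − l_2) / l_1 = (0.57 − 0.35) / 0.57
     = 0.22 / 0.57 = 0.385965… → 0.386

0.386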